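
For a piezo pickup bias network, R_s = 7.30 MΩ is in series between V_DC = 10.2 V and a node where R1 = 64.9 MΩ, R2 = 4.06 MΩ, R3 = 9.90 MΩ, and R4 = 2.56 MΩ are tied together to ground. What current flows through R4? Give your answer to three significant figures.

I ≈ 0.613 µA

Combine the parallel branches: R_p = (1/64.9 + 1/4.06 + 1/9.90 + 1/2.56)⁻¹ = 1.327 MΩ.
Node voltage V_A = V_DC · R_p/(R_s + R_p) = 10.2 × 0.1539 = 1.569 V.
Branch current I = V_A/R4 = 1.569/2.56 = 0.6130 µA.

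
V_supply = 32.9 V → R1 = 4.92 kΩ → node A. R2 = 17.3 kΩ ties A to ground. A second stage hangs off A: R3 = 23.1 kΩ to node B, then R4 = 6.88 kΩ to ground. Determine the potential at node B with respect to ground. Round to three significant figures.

Looking into the second stage from A: R3 + R4 = 29.98 kΩ appears in parallel with R2.
Effective lower resistance at A: R2 ‖ 29.98 = 10.97 kΩ.
So V_A = 32.9 × 0.6904 = 22.71 V.
Then the unloaded second divider: V_B = V_A × R4/(R3+R4) = 22.71 × 0.2295 = 5.212 V.

V_B ≈ 5.21 V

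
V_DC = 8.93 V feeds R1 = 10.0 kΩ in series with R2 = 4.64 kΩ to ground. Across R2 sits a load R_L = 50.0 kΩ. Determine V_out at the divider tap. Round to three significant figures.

R2 ‖ R_L = (4.64 × 50.0)/(4.64 + 50.0) = 4.246 kΩ.
Now apply the divider: V_out = 8.93 × 0.2980 = 2.662 V.

V_out ≈ 2.66 V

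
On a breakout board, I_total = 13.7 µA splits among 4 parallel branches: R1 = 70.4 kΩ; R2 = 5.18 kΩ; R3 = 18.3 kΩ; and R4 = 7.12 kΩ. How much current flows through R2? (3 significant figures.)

Conductances: ΣG = 1/70.4 + 1/5.18 + 1/18.3 + 1/7.12 = 0.4023 (1/kΩ).
Current divider: I(R2) = I_total · G_k/ΣG = 13.7 × (0.1931/0.4023) = 13.7 × 0.4798 = 6.573 µA.

I ≈ 6.57 µA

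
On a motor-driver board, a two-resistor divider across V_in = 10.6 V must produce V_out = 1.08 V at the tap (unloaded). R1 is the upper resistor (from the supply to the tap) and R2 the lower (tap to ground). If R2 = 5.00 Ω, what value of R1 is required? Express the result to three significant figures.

Required fraction k = V_out/V_in = 0.1019.
R1 = R2·(1/k − 1) = 5.00 × 8.815 = 44.07 Ω.

R1 ≈ 44.1 Ω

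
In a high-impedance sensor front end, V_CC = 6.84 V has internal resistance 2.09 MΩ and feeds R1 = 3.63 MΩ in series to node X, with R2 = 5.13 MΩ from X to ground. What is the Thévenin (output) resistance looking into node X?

R1' = 2.09 + 3.63 = 5.720 MΩ (source resistance + R1).
With V_CC suppressed (replaced by a short), R_th = R1' ‖ R2 = (5.720 × 5.13)/(5.720 + 5.13) = 2.704 MΩ.

R_th ≈ 2.70 MΩ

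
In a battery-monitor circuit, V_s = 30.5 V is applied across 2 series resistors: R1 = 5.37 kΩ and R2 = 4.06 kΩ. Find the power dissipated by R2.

P ≈ 42.5 mW

The common current is I = 30.5/9.430 = 3.234 mA.
P(R2) = I²·R2 = (3.234)² × 4.06 = 42.47 mW.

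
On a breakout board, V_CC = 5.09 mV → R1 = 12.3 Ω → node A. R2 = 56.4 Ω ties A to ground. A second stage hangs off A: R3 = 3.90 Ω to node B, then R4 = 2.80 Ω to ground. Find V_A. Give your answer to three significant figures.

Looking into the second stage from A: R3 + R4 = 6.700 Ω appears in parallel with R2.
Effective lower resistance at A: R2 ‖ 6.700 = 5.989 Ω.
So V_A = 5.09 × 0.3274 = 1.667 mV.

V_A ≈ 1.67 mV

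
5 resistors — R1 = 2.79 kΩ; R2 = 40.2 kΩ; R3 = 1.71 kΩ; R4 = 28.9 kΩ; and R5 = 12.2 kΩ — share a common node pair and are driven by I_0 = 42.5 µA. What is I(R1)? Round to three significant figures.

I ≈ 14.0 µA

Total conductance ΣG = 1/2.79 + 1/40.2 + 1/1.71 + 1/28.9 + 1/12.2 = 1.085 (units of 1/kΩ).
R1 takes the fraction G_k/ΣG = 0.3584/1.085 = 0.3304, so I = 42.5 × 0.3304 = 14.04 µA.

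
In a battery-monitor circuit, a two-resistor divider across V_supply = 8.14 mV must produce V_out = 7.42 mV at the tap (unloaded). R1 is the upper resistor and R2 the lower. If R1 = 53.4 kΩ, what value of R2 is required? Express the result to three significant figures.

R2 ≈ 550 kΩ

V_out/V_supply = R2/(R1+R2) = 0.9115.
Rearranging, R2 = R1·k/(1−k) = 53.4 × 10.31 = 550.3 kΩ.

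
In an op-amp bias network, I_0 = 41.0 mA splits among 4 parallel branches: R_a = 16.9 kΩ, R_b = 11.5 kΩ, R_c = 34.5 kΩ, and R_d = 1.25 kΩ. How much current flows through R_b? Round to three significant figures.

ΣG = 1/16.9 + 1/11.5 + 1/34.5 + 1/1.25 = 0.9751.
By the current-divider rule, I = I_0 · G_k/ΣG = 41.0 × 0.08918 = 3.656 mA.

I ≈ 3.66 mA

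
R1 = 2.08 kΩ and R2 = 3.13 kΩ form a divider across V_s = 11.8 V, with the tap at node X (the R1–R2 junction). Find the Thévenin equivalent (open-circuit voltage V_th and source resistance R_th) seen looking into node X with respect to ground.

V_th ≈ 7.09 V, R_th ≈ 1.25 kΩ

V_th is the unloaded tap voltage: V_s · R2/(R1+R2) = 11.8 × 0.6008 = 7.089 V.
With V_s suppressed (replaced by a short), R_th = R1 ‖ R2 = (2.080 × 3.13)/(2.080 + 3.13) = 1.250 kΩ.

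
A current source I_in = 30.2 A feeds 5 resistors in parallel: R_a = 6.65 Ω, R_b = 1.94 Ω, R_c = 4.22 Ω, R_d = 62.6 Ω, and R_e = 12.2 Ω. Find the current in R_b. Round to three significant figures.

Conductances: ΣG = 1/6.65 + 1/1.94 + 1/4.22 + 1/62.6 + 1/12.2 = 1.001 (1/Ω).
R_b takes the fraction G_k/ΣG = 0.5155/1.001 = 0.5151, so I = 30.2 × 0.5151 = 15.56 A.

I ≈ 15.6 A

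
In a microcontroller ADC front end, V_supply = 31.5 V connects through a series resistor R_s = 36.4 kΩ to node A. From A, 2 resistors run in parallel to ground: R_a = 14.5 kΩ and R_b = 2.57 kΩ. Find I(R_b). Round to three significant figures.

Equivalent of the parallel group: R_p = 2.183 kΩ.
V_A by voltage divider: V_A = 31.5 × 2.183/(36.4 + 2.183) = 1.782 V.
I(R_b) = V_A / R_b = 1.782/2.57 = 0.6935 mA.

I ≈ 0.694 mA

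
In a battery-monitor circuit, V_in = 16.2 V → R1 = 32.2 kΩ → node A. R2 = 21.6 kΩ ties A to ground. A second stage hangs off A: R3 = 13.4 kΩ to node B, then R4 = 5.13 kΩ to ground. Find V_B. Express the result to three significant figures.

Looking into the second stage from A: R3 + R4 = 18.53 kΩ appears in parallel with R2.
R2 ‖ (R3+R4) = 9.974 kΩ.
First divider: V_A = V_in · 9.974/(32.2 + 9.974) = 3.831 V.
Stage 2 is unloaded, so V_B = V_A · R4/(R3+R4) = 3.831 × 5.13/18.53 = 1.061 V.

V_B ≈ 1.06 V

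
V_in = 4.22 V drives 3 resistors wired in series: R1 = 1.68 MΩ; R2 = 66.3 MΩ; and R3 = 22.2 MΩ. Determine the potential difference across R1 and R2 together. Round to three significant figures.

V ≈ 3.18 V

ΣR = 1.68 + 66.3 + 22.2 = 90.18 MΩ.
R_{R1..R2} = 1.68 + 66.3 = 67.98 MΩ.
V = V_in · R/ΣR = 4.22 × 0.7538 = 3.181 V.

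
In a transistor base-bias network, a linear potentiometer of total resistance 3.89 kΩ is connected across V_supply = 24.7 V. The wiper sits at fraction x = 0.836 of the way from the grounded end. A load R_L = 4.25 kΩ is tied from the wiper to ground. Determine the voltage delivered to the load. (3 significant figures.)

V_out ≈ 18.3 V

Split the track: R_lower = x·R_p = 3.252 kΩ, R_upper = (1−x)·R_p = 0.6380 kΩ.
(x·R_p) ‖ R_L = 1.842 kΩ.
Loaded-divider output: V_out = 24.7 × 0.7428 = 18.35 V.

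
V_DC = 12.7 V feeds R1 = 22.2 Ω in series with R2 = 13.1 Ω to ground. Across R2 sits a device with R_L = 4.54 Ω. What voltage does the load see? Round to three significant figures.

First combine the lower leg with the load: R2 ‖ R_L = 3.372 Ω.
Voltage divider with the loaded lower leg: V_out = 12.7 × 3.372/(22.2 + 3.372) = 12.7 × 0.1318 = 1.674 V.

V_out ≈ 1.67 V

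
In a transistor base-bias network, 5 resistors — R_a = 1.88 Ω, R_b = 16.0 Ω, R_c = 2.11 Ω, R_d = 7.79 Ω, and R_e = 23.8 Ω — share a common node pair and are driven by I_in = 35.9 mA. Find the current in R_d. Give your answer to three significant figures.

I ≈ 3.72 mA

Conductances: ΣG = 1/1.88 + 1/16.0 + 1/2.11 + 1/7.79 + 1/23.8 = 1.239 (1/Ω).
R_d takes the fraction G_k/ΣG = 0.1284/1.239 = 0.1036, so I = 35.9 × 0.1036 = 3.720 mA.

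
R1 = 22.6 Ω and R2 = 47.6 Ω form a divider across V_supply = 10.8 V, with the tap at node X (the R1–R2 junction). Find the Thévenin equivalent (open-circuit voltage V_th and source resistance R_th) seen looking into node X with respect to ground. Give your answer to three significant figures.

V_th ≈ 7.32 V, R_th ≈ 15.3 Ω

Open-circuit (no load on X): V_th = V_supply · R2/(R1 + R2) = 10.8 × 47.6/(22.60 + 47.6) = 7.323 V.
Zeroing V_supply shorts the top of R1 to ground, so R_th = R1 ‖ R2 = 15.32 Ω.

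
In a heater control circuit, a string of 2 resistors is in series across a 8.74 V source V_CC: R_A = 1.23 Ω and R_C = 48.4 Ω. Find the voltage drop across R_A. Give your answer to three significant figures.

Total series resistance ΣR = 1.23 + 48.4 = 49.63 Ω.
V = V_CC · R/ΣR = 8.74 × 0.02478 = 0.2166 V.

V ≈ 0.217 V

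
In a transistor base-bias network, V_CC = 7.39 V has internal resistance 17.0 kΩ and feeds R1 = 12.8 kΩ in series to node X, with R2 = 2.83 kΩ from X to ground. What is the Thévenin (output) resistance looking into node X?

R_th ≈ 2.58 kΩ

R1' = 17.0 + 12.8 = 29.80 kΩ (source resistance + R1).
Zeroing V_CC shorts the top of R1' to ground, so R_th = R1' ‖ R2 = 2.585 kΩ.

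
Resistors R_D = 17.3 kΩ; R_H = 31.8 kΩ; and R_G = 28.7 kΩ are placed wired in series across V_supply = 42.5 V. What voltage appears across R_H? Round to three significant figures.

Total series resistance ΣR = 17.3 + 31.8 + 28.7 = 77.80 kΩ.
Voltage divider: V = V_supply · (31.80 / 77.80) = 42.5 × 0.4087 = 17.37 V.

V ≈ 17.4 V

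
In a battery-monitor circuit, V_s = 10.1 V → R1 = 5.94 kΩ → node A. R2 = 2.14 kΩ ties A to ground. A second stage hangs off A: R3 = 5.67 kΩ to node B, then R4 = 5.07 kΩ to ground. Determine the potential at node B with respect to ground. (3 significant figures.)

V_B ≈ 1.10 V

The second stage (R3 + R4 = 10.74 kΩ) loads node A in parallel with R2.
R2 ‖ (R3+R4) = 1.784 kΩ.
So V_A = 10.1 × 0.2310 = 2.333 V.
Then the unloaded second divider: V_B = V_A × R4/(R3+R4) = 2.333 × 0.4721 = 1.101 V.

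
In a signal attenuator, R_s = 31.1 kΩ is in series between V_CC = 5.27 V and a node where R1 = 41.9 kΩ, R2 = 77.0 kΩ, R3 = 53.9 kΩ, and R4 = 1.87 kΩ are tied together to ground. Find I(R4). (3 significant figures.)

Parallel bank: R_p = 1/(1/41.9 + 1/77.0 + 1/53.9 + 1/1.87) = 1.694 kΩ.
Node voltage V_A = V_CC · R_p/(R_s + R_p) = 5.27 × 0.05167 = 0.2723 V.
I(R4) = V_A / R4 = 0.2723/1.87 = 0.1456 mA.
(Equivalently: I_total = 0.1607 mA, then current-divider fraction G_k/ΣG = 0.9061.)

I ≈ 0.146 mA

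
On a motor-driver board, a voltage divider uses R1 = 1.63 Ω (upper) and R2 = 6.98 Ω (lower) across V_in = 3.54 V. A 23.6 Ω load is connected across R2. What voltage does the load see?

V_out ≈ 2.72 V

R2 ‖ R_L = (6.98 × 23.6)/(6.98 + 23.6) = 5.387 Ω.
Now apply the divider: V_out = 3.54 × 0.7677 = 2.718 V.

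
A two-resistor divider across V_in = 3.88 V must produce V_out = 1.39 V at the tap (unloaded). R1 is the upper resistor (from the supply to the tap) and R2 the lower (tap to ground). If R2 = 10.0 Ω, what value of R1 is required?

Required fraction k = V_out/V_in = 0.3582.
So R1 = R2 · (V_in/V_out − 1) = 10.0 × (3.88/1.39 − 1) = 10.0 × 1.791 = 17.91 Ω.

R1 ≈ 17.9 Ω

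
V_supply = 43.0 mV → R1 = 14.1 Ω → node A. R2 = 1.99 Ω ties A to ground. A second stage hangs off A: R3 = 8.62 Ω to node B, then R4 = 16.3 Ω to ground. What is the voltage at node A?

V_A ≈ 4.97 mV

Node A sees R2 in parallel with the series input of stage 2, R3 + R4 = 24.92 Ω.
R2 ‖ (R3+R4) = 1.843 Ω.
V_A = 43.0 × 1.843/(14.1 + 1.843) = 4.970 mV.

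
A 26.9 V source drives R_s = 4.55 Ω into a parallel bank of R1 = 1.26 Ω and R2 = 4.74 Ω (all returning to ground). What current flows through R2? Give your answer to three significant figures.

Parallel bank: R_p = 1/(1/1.26 + 1/4.74) = 0.9954 Ω.
V_A = 26.9 × 0.9954/5.545 = 4.829 V.
I(R2) = V_A / R2 = 4.829/4.74 = 1.019 A.

I ≈ 1.02 A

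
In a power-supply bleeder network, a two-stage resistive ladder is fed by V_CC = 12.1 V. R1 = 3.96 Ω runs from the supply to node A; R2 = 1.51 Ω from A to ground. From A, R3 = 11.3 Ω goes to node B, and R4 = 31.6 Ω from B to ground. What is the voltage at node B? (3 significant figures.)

Node A sees R2 in parallel with the series input of stage 2, R3 + R4 = 42.90 Ω.
Effective lower resistance at A: R2 ‖ 42.90 = 1.459 Ω.
First divider: V_A = V_CC · 1.459/(3.96 + 1.459) = 3.257 V.
V_B = V_A × 0.7366 = 2.399 V.

V_B ≈ 2.40 V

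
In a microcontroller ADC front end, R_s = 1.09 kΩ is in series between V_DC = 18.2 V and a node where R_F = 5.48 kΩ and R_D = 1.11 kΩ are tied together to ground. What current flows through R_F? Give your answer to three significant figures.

Equivalent of the parallel group: R_p = 0.9230 kΩ.
V_A by voltage divider: V_A = 18.2 × 0.9230/(1.09 + 0.9230) = 8.345 V.
Branch current I = V_A/R_F = 8.345/5.48 = 1.523 mA.

I ≈ 1.52 mA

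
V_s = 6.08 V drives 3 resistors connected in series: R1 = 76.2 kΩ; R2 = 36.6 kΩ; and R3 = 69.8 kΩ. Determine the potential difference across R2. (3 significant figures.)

V ≈ 1.22 V

Series total: ΣR = 76.2 + 36.6 + 69.8 = 182.6 kΩ.
V = V_s · R/ΣR = 6.08 × 0.2004 = 1.219 V.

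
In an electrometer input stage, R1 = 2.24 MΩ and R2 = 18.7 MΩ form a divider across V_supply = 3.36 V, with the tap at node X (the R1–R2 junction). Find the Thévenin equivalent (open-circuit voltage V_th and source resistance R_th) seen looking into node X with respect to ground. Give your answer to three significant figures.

V_th ≈ 3.00 V, R_th ≈ 2.00 MΩ

With X open, the divider is unloaded: V_th = 3.36 × 18.7/20.94 = 3.001 V.
Zeroing V_supply shorts the top of R1 to ground, so R_th = R1 ‖ R2 = 2.000 MΩ.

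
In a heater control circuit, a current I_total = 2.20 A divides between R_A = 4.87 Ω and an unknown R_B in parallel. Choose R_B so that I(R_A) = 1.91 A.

R_B ≈ 32.1 Ω

The fraction through R_A equals R_B/(R_A+R_B).
1.91/2.20 = R_B/(R_A + R_B) → R_B = R_A · (0.8682)/(1 − 0.8682) = 4.87 × 6.586 = 32.07 Ω.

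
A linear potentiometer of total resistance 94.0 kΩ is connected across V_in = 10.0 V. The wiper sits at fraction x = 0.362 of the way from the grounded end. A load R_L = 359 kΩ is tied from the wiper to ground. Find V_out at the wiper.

The pot divides into 59.97 kΩ above the wiper and 34.03 kΩ below.
Lower segment in parallel with the load: 34.03 ‖ 359 = 31.08 kΩ.
V_out = 10.0 × 31.08/(59.97 + 31.08) = 3.414 V.

V_out ≈ 3.41 V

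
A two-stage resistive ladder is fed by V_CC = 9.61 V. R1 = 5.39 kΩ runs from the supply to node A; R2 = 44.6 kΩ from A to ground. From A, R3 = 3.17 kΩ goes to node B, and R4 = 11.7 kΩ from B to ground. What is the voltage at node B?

V_B ≈ 5.10 V

The second stage (R3 + R4 = 14.87 kΩ) loads node A in parallel with R2.
Effective lower resistance at A: R2 ‖ 14.87 = 11.15 kΩ.
First divider: V_A = V_CC · 11.15/(5.39 + 11.15) = 6.479 V.
Then the unloaded second divider: V_B = V_A × R4/(R3+R4) = 6.479 × 0.7868 = 5.098 V.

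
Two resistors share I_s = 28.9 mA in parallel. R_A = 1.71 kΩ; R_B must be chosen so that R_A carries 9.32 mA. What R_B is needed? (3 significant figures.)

In a two-way split, I_A/I_s = R_B/(R_A + R_B).
9.32/28.9 = R_B/(R_A + R_B) → R_B = R_A · (0.3225)/(1 − 0.3225) = 1.71 × 0.4760 = 0.8140 kΩ.

R_B ≈ 0.814 kΩ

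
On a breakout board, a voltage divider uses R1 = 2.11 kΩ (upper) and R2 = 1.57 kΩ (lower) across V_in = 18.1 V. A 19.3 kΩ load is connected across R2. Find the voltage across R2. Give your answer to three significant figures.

First combine the lower leg with the load: R2 ‖ R_L = 1.452 kΩ.
Then V_out = V_in · R2'/(R1 + R2') = 18.1 × 1.452/3.562 = 7.378 V.

V_out ≈ 7.38 V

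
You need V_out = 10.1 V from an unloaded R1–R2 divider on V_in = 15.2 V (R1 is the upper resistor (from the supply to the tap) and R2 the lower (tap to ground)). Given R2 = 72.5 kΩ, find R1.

V_out/V_in = R2/(R1+R2) = 0.6645.
R1 = R2·(1/k − 1) = 72.5 × 0.5050 = 36.61 kΩ.

R1 ≈ 36.6 kΩ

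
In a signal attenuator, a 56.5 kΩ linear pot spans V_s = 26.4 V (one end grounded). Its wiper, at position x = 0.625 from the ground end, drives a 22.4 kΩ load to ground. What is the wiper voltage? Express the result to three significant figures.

The pot divides into 21.19 kΩ above the wiper and 35.31 kΩ below.
Lower segment in parallel with the load: 35.31 ‖ 22.4 = 13.71 kΩ.
V_out = 26.4 × 13.71/(21.19 + 13.71) = 10.37 V.

V_out ≈ 10.4 V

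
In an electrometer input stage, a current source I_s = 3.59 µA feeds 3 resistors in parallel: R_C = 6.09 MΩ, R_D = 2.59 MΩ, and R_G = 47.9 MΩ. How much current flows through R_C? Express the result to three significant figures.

Conductances: ΣG = 1/6.09 + 1/2.59 + 1/47.9 = 0.5712 (1/MΩ).
By the current-divider rule, I = I_s · G_k/ΣG = 3.59 × 0.2875 = 1.032 µA.

I ≈ 1.03 µA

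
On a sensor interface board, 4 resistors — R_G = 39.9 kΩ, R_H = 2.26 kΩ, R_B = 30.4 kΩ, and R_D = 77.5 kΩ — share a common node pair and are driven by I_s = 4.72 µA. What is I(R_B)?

I ≈ 0.302 µA

Conductances: ΣG = 1/39.9 + 1/2.26 + 1/30.4 + 1/77.5 = 0.5133 (1/kΩ).
R_B takes the fraction G_k/ΣG = 0.03289/0.5133 = 0.06408, so I = 4.72 × 0.06408 = 0.3025 µA.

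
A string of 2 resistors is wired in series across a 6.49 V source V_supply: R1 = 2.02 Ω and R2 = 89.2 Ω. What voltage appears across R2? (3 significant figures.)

Total series resistance ΣR = 2.02 + 89.2 = 91.22 Ω.
V = V_supply · R/ΣR = 6.49 × 0.9779 = 6.346 V.

V ≈ 6.35 V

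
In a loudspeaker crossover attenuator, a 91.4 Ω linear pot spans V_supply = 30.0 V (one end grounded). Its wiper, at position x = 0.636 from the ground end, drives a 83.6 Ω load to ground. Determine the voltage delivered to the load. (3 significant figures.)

Lower segment x·R_p = 58.13 Ω; upper segment (1−x)·R_p = 33.27 Ω.
(x·R_p) ‖ R_L = 34.29 Ω.
Then V_out = V_supply · 34.29/(33.27 + 34.29) = 15.23 V.
(Unloaded: V_out = x·V_supply = 19.1 V.)

V_out ≈ 15.2 V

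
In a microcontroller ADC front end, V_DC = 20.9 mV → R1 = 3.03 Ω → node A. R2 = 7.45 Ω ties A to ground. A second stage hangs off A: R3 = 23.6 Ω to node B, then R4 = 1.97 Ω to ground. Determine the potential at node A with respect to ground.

Looking into the second stage from A: R3 + R4 = 25.57 Ω appears in parallel with R2.
R2 ‖ (R3+R4) = 5.769 Ω.
First divider: V_A = V_DC · 5.769/(3.03 + 5.769) = 13.70 mV.

V_A ≈ 13.7 mV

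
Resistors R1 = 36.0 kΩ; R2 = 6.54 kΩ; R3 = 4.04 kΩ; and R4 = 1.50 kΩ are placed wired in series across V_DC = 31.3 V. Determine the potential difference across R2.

ΣR = 36.0 + 6.54 + 4.04 + 1.50 = 48.08 kΩ.
Voltage divider: V = V_DC · (6.540 / 48.08) = 31.3 × 0.1360 = 4.258 V.

V ≈ 4.26 V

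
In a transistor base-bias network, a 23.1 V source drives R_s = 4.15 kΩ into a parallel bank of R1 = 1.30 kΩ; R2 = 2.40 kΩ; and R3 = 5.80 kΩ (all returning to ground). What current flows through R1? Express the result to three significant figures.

Equivalent of the parallel group: R_p = 0.7362 kΩ.
Node voltage V_A = V_supply · R_p/(R_s + R_p) = 23.1 × 0.1507 = 3.480 V.
Branch current I = V_A/R1 = 3.480/1.30 = 2.677 mA.

I ≈ 2.68 mA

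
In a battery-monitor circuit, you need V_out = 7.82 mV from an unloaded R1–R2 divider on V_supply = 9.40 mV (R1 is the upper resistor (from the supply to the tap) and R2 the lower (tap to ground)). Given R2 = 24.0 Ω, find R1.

Required fraction k = V_out/V_supply = 0.8319.
Rearranging, R1 = R2·(1−k)/k = 24.0 × 0.2020 = 4.849 Ω.

R1 ≈ 4.85 Ω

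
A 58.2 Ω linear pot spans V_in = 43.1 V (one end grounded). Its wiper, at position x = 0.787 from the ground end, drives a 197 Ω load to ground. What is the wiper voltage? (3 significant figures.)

The pot divides into 12.40 Ω above the wiper and 45.80 Ω below.
R_L loads the lower segment: effective lower R = 37.16 Ω.
Then V_out = V_in · 37.16/(12.40 + 37.16) = 32.32 V.

V_out ≈ 32.3 V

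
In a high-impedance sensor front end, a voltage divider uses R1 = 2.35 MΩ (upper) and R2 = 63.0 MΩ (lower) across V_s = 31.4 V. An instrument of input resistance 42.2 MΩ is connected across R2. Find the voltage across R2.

R2 ‖ R_L = (63.0 × 42.2)/(63.0 + 42.2) = 25.27 MΩ.
Voltage divider with the loaded lower leg: V_out = 31.4 × 25.27/(2.35 + 25.27) = 31.4 × 0.9149 = 28.73 V.

V_out ≈ 28.7 V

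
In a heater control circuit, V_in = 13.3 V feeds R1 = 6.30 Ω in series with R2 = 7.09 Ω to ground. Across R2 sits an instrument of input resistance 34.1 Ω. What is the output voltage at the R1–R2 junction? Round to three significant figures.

The load sits in parallel with R2, giving an effective lower resistance R2' = R2·R_L/(R2+R_L) = 5.870 Ω.
Now apply the divider: V_out = 13.3 × 0.4823 = 6.415 V.

V_out ≈ 6.41 V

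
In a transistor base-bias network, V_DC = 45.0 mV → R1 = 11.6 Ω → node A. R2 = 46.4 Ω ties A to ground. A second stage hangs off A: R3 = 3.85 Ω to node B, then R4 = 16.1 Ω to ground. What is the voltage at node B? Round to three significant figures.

The second stage (R3 + R4 = 19.95 Ω) loads node A in parallel with R2.
Effective lower resistance at A: R2 ‖ 19.95 = 13.95 Ω.
V_A = 45.0 × 13.95/(11.6 + 13.95) = 24.57 mV.
V_B = V_A × 0.8070 = 19.83 mV.

V_B ≈ 19.8 mV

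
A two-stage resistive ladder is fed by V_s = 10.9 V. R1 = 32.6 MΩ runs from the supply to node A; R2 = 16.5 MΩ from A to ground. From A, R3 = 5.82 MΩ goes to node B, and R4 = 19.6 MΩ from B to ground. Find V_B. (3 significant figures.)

V_B ≈ 1.97 V

The second stage (R3 + R4 = 25.42 MΩ) loads node A in parallel with R2.
R2 ‖ (R3+R4) = 10.01 MΩ.
V_A = 10.9 × 10.01/(32.6 + 10.01) = 2.560 V.
V_B = V_A × 0.7710 = 1.974 V.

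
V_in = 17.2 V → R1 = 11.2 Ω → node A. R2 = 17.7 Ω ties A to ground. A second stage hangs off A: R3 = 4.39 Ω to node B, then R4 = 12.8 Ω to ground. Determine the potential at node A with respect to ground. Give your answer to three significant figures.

Looking into the second stage from A: R3 + R4 = 17.19 Ω appears in parallel with R2.
R2 ‖ (R3+R4) = 8.721 Ω.
So V_A = 17.2 × 0.4378 = 7.530 V.

V_A ≈ 7.53 V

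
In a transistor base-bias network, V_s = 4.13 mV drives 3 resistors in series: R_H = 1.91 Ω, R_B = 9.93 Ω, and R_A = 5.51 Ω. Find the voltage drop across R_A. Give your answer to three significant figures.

Total series resistance ΣR = 1.91 + 9.93 + 5.51 = 17.35 Ω.
V = V_s · R/ΣR = 4.13 × 0.3176 = 1.312 mV.

V ≈ 1.31 mV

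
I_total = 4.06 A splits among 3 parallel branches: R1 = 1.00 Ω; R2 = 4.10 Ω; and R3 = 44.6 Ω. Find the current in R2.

I ≈ 0.782 A

Total conductance ΣG = 1/1.00 + 1/4.10 + 1/44.6 = 1.266 (units of 1/Ω).
R2 takes the fraction G_k/ΣG = 0.2439/1.266 = 0.1926, so I = 4.06 × 0.1926 = 0.7820 A.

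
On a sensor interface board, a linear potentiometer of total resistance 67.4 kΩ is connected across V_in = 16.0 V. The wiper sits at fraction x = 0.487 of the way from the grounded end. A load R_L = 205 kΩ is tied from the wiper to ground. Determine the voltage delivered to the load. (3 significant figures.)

V_out ≈ 7.20 V

Split the track: R_lower = x·R_p = 32.82 kΩ, R_upper = (1−x)·R_p = 34.58 kΩ.
Lower segment in parallel with the load: 32.82 ‖ 205 = 28.29 kΩ.
Then V_out = V_in · 28.29/(34.58 + 28.29) = 7.201 V.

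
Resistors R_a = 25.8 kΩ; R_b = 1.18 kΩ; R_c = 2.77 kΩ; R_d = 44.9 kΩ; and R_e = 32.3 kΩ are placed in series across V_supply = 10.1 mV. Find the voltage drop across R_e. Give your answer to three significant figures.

Series total: ΣR = 25.8 + 1.18 + 2.77 + 44.9 + 32.3 = 107.0 kΩ.
V = V_supply · R/ΣR = 10.1 × 0.3020 = 3.050 mV.

V ≈ 3.05 mV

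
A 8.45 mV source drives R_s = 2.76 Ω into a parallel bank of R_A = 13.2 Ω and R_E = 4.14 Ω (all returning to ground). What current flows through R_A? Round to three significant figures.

I ≈ 0.341 mA

Equivalent of the parallel group: R_p = 3.152 Ω.
V_A by voltage divider: V_A = 8.45 × 3.152/(2.76 + 3.152) = 4.505 mV.
Branch current I = V_A/R_A = 4.505/13.2 = 0.3413 mA.
(Check via current divider: I_total = 1.429 mA; share G_k/ΣG = 0.2388 → same result.)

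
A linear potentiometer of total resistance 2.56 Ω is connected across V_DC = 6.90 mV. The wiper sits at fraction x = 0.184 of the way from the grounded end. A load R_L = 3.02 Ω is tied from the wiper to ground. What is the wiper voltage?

The pot divides into 2.089 Ω above the wiper and 0.4710 Ω below.
R_L loads the lower segment: effective lower R = 0.4075 Ω.
V_out = 6.90 × 0.4075/(2.089 + 0.4075) = 1.126 mV.

V_out ≈ 1.13 mV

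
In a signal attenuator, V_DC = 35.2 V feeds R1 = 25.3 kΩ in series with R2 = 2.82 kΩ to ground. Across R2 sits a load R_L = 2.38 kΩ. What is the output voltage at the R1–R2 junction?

V_out ≈ 1.71 V

R2 ‖ R_L = (2.82 × 2.38)/(2.82 + 2.38) = 1.291 kΩ.
Now apply the divider: V_out = 35.2 × 0.04854 = 1.709 V.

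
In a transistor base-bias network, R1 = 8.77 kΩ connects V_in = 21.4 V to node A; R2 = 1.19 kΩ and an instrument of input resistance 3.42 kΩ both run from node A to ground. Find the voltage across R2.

The load sits in parallel with R2, giving an effective lower resistance R2' = R2·R_L/(R2+R_L) = 0.8828 kΩ.
Voltage divider with the loaded lower leg: V_out = 21.4 × 0.8828/(8.77 + 0.8828) = 21.4 × 0.09146 = 1.957 V.
(Unloaded it would be 2.56 V; the load pulls it down.)

V_out ≈ 1.96 V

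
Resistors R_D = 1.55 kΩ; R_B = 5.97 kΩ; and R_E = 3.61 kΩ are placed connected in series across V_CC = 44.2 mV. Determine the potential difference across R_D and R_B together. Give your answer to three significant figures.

Total series resistance ΣR = 1.55 + 5.97 + 3.61 = 11.13 kΩ.
R_{R_D..R_B} = 1.55 + 5.97 = 7.520 kΩ.
V = V_CC · R/ΣR = 44.2 × 0.6757 = 29.86 mV.

V ≈ 29.9 mV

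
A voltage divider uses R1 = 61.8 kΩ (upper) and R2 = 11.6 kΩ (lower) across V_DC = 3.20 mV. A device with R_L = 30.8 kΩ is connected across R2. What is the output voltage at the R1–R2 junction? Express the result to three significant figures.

First combine the lower leg with the load: R2 ‖ R_L = 8.426 kΩ.
Voltage divider with the loaded lower leg: V_out = 3.20 × 8.426/(61.8 + 8.426) = 3.20 × 0.1200 = 0.3840 mV.

V_out ≈ 0.384 mV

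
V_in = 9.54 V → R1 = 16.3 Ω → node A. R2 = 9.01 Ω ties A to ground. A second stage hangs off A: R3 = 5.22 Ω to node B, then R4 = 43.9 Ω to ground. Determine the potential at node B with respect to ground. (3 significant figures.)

V_B ≈ 2.71 V

Looking into the second stage from A: R3 + R4 = 49.12 Ω appears in parallel with R2.
R2 ‖ (R3+R4) = 7.613 Ω.
V_A = 9.54 × 7.613/(16.3 + 7.613) = 3.037 V.
V_B = V_A × 0.8937 = 2.715 V.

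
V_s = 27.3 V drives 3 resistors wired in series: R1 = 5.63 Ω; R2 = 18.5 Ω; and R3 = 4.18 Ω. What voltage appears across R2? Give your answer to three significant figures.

Total series resistance ΣR = 5.63 + 18.5 + 4.18 = 28.31 Ω.
By the voltage-divider rule, V = 27.3 × 18.50/28.31 = 17.84 V.

V ≈ 17.8 V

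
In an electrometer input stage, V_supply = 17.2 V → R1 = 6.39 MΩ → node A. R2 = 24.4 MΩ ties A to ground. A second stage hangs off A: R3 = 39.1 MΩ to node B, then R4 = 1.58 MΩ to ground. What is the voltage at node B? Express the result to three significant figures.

V_B ≈ 0.471 V

The second stage (R3 + R4 = 40.68 MΩ) loads node A in parallel with R2.
R2 ‖ (R3+R4) = 15.25 MΩ.
So V_A = 17.2 × 0.7047 = 12.12 V.
V_B = V_A × 0.03884 = 0.4708 V.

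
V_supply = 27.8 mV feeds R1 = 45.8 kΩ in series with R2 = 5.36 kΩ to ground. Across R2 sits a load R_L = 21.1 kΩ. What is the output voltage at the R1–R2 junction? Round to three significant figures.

R2 ‖ R_L = (5.36 × 21.1)/(5.36 + 21.1) = 4.274 kΩ.
Now apply the divider: V_out = 27.8 × 0.08536 = 2.373 mV.

V_out ≈ 2.37 mV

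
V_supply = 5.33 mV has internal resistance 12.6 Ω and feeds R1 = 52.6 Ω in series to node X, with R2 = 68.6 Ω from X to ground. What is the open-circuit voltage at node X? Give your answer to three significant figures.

V_th ≈ 2.73 mV

R1' = 12.6 + 52.6 = 65.20 Ω (source resistance + R1).
Open-circuit (no load on X): V_th = V_supply · R2/(R1' + R2) = 5.33 × 68.6/(65.20 + 68.6) = 2.733 mV.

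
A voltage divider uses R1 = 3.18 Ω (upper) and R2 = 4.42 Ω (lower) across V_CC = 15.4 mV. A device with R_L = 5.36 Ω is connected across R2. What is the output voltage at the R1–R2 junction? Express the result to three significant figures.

First combine the lower leg with the load: R2 ‖ R_L = 2.422 Ω.
Then V_out = V_CC · R2'/(R1 + R2') = 15.4 × 2.422/5.602 = 6.659 mV.
(Unloaded it would be 8.96 mV; the load pulls it down.)

V_out ≈ 6.66 mV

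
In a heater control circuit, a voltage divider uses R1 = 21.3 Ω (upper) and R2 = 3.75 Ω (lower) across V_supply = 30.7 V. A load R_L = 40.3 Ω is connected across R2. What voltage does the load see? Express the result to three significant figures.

V_out ≈ 4.26 V

The load sits in parallel with R2, giving an effective lower resistance R2' = R2·R_L/(R2+R_L) = 3.431 Ω.
Now apply the divider: V_out = 30.7 × 0.1387 = 4.259 V.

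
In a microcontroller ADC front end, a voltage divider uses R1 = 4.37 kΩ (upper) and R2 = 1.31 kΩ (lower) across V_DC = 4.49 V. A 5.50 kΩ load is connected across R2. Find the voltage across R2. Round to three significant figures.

R2 ‖ R_L = (1.31 × 5.50)/(1.31 + 5.50) = 1.058 kΩ.
Now apply the divider: V_out = 4.49 × 0.1949 = 0.8752 V.

V_out ≈ 0.875 V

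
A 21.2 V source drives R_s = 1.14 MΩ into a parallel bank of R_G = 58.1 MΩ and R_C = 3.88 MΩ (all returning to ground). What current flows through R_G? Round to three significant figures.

Parallel bank: R_p = 1/(1/58.1 + 1/3.88) = 3.637 MΩ.
V_A = 21.2 × 3.637/4.777 = 16.14 V.
Branch current I = V_A/R_G = 16.14/58.1 = 0.2778 µA.

I ≈ 0.278 µA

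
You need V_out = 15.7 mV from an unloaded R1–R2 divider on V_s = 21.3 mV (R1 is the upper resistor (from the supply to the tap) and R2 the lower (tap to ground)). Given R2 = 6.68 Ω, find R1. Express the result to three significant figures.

R1 ≈ 2.38 Ω

The divider ratio is R2/(R1+R2) = 15.7/21.3 = 0.7371.
R1 = R2·(1/k − 1) = 6.68 × 0.3567 = 2.383 Ω.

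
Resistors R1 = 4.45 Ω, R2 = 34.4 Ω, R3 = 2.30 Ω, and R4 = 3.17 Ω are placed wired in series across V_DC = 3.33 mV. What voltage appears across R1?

Total series resistance ΣR = 4.45 + 34.4 + 2.30 + 3.17 = 44.32 Ω.
V = V_DC · R/ΣR = 3.33 × 0.1004 = 0.3344 mV.

V ≈ 0.334 mV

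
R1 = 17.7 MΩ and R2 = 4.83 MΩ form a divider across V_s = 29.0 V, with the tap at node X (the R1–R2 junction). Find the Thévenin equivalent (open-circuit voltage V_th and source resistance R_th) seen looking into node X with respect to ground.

Open-circuit (no load on X): V_th = V_s · R2/(R1 + R2) = 29.0 × 4.83/(17.70 + 4.83) = 6.217 V.
With V_s suppressed (replaced by a short), R_th = R1 ‖ R2 = (17.70 × 4.83)/(17.70 + 4.83) = 3.795 MΩ.

V_th ≈ 6.22 V, R_th ≈ 3.79 MΩ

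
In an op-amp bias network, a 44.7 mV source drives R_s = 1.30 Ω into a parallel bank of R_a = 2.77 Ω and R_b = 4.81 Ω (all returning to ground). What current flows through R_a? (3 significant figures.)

I ≈ 9.28 mA

Combine the parallel branches: R_p = (1/2.77 + 1/4.81)⁻¹ = 1.758 Ω.
V_A by voltage divider: V_A = 44.7 × 1.758/(1.30 + 1.758) = 25.70 mV.
I(R_a) = V_A / R_a = 25.70/2.77 = 9.276 mA.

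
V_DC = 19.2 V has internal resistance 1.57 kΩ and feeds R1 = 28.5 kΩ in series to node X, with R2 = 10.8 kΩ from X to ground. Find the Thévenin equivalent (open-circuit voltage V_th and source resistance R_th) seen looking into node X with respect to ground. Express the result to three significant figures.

R1' = 1.57 + 28.5 = 30.07 kΩ (source resistance + R1).
Open-circuit (no load on X): V_th = V_DC · R2/(R1' + R2) = 19.2 × 10.8/(30.07 + 10.8) = 5.074 V.
Zeroing V_DC shorts the top of R1' to ground, so R_th = R1' ‖ R2 = 7.946 kΩ.

V_th ≈ 5.07 V, R_th ≈ 7.95 kΩ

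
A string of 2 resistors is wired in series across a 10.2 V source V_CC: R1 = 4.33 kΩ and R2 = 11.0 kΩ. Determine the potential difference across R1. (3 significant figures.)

V ≈ 2.88 V

Total series resistance ΣR = 4.33 + 11.0 = 15.33 kΩ.
V = V_CC · R/ΣR = 10.2 × 0.2825 = 2.881 V.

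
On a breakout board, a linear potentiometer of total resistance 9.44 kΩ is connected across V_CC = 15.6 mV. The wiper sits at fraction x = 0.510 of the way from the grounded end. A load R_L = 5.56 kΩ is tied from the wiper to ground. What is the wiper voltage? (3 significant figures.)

Lower segment x·R_p = 4.814 kΩ; upper segment (1−x)·R_p = 4.626 kΩ.
(x·R_p) ‖ R_L = 2.580 kΩ.
Then V_out = V_CC · 2.580/(4.626 + 2.580) = 5.586 mV.

V_out ≈ 5.59 mV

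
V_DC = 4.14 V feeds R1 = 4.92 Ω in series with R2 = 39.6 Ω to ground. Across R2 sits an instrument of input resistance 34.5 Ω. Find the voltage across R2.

V_out ≈ 3.27 V

First combine the lower leg with the load: R2 ‖ R_L = 18.44 Ω.
Now apply the divider: V_out = 4.14 × 0.7894 = 3.268 V.
(Unloaded it would be 3.68 V; the load pulls it down.)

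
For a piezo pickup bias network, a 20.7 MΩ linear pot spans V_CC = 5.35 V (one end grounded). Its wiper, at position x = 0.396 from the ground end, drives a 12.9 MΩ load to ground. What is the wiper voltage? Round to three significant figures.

Lower segment x·R_p = 8.197 MΩ; upper segment (1−x)·R_p = 12.50 MΩ.
(x·R_p) ‖ R_L = 5.012 MΩ.
V_out = 5.35 × 5.012/(12.50 + 5.012) = 1.531 V.

V_out ≈ 1.53 V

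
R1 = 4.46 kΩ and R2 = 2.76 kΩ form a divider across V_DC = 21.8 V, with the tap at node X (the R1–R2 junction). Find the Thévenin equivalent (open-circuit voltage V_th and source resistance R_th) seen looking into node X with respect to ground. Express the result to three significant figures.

With X open, the divider is unloaded: V_th = 21.8 × 2.76/7.220 = 8.334 V.
Looking into X with the source shorted: R_th = R1·R2/(R1+R2) = 4.460 × 2.76/7.220 = 1.705 kΩ.

V_th ≈ 8.33 V, R_th ≈ 1.70 kΩ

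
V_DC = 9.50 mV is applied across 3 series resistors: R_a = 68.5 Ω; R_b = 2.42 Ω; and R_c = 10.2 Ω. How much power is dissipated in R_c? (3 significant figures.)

Series current I = V_DC/ΣR = 9.50/81.12 = 0.1171 mA.
P(R_c) = I²·R_c = (0.1171)² × 10.2 = 0.1399 µW.

P ≈ 0.140 µW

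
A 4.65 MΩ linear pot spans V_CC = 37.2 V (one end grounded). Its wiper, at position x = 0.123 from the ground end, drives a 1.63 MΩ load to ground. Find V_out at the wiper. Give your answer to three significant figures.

The pot divides into 4.078 MΩ above the wiper and 0.5720 MΩ below.
R_L loads the lower segment: effective lower R = 0.4234 MΩ.
Then V_out = V_CC · 0.4234/(4.078 + 0.4234) = 3.499 V.
(Unloaded: V_out = x·V_CC = 4.58 V.)

V_out ≈ 3.50 V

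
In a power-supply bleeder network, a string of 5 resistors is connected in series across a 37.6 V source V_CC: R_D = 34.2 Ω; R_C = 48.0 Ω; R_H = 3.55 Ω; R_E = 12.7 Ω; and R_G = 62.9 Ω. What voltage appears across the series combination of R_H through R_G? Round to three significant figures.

V ≈ 18.4 V

ΣR = 34.2 + 48.0 + 3.55 + 12.7 + 62.9 = 161.3 Ω.
R_{R_H..R_G} = 3.55 + 12.7 + 62.9 = 79.15 Ω.
By the voltage-divider rule, V = 37.6 × 79.15/161.3 = 18.44 V.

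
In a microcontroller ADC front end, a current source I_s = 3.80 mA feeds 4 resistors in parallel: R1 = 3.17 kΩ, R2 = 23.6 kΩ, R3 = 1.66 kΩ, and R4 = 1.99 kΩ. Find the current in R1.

I ≈ 0.820 mA

Conductances: ΣG = 1/3.17 + 1/23.6 + 1/1.66 + 1/1.99 = 1.463 (1/kΩ).
Current divider: I(R1) = I_s · G_k/ΣG = 3.80 × (0.3155/1.463) = 3.80 × 0.2157 = 0.8195 mA.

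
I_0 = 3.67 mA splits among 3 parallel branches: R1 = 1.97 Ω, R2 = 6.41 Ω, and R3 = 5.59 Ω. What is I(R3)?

I ≈ 0.779 mA

Conductances: ΣG = 1/1.97 + 1/6.41 + 1/5.59 = 0.8425 (1/Ω).
Current divider: I(R3) = I_0 · G_k/ΣG = 3.67 × (0.1789/0.8425) = 3.67 × 0.2123 = 0.7793 mA.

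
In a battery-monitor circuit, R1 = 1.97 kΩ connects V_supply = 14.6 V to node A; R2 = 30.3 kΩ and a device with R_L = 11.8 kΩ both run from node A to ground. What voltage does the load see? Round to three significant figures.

R2 ‖ R_L = (30.3 × 11.8)/(30.3 + 11.8) = 8.493 kΩ.
Voltage divider with the loaded lower leg: V_out = 14.6 × 8.493/(1.97 + 8.493) = 14.6 × 0.8117 = 11.85 V.

V_out ≈ 11.9 V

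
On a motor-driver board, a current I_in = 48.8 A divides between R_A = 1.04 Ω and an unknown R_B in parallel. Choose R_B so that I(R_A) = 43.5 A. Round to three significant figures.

In a two-way split, I_A/I_in = R_B/(R_A + R_B).
With f = 0.8914, R_B = R_A · f/(1−f) = 1.04 × 8.208 = 8.536 Ω.

R_B ≈ 8.54 Ω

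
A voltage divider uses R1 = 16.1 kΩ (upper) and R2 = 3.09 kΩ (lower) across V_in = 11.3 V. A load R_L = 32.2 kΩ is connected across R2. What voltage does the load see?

First combine the lower leg with the load: R2 ‖ R_L = 2.819 kΩ.
Then V_out = V_in · R2'/(R1 + R2') = 11.3 × 2.819/18.92 = 1.684 V.

V_out ≈ 1.68 V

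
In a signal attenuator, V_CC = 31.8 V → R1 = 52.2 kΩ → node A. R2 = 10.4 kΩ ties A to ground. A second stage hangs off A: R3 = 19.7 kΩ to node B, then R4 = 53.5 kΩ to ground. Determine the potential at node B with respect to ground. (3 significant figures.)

V_B ≈ 3.45 V

Looking into the second stage from A: R3 + R4 = 73.20 kΩ appears in parallel with R2.
R2 ‖ (R3+R4) = 9.106 kΩ.
So V_A = 31.8 × 0.1485 = 4.723 V.
Then the unloaded second divider: V_B = V_A × R4/(R3+R4) = 4.723 × 0.7309 = 3.452 V.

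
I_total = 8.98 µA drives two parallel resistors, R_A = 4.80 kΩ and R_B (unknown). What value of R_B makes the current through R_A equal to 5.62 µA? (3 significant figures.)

The fraction through R_A equals R_B/(R_A+R_B).
5.62/8.98 = R_B/(R_A + R_B) → R_B = R_A · (0.6258)/(1 − 0.6258) = 4.80 × 1.673 = 8.029 kΩ.

R_B ≈ 8.03 kΩ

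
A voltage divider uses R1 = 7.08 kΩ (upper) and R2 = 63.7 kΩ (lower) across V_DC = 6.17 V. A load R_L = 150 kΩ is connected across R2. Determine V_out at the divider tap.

R2 ‖ R_L = (63.7 × 150)/(63.7 + 150) = 44.71 kΩ.
Voltage divider with the loaded lower leg: V_out = 6.17 × 44.71/(7.08 + 44.71) = 6.17 × 0.8633 = 5.327 V.
(Unloaded it would be 5.55 V; the load pulls it down.)

V_out ≈ 5.33 V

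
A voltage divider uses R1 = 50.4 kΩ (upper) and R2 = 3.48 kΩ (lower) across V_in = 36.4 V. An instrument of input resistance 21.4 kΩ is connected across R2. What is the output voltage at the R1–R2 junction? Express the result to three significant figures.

V_out ≈ 2.04 V

R2 ‖ R_L = (3.48 × 21.4)/(3.48 + 21.4) = 2.993 kΩ.
Voltage divider with the loaded lower leg: V_out = 36.4 × 2.993/(50.4 + 2.993) = 36.4 × 0.05606 = 2.041 V.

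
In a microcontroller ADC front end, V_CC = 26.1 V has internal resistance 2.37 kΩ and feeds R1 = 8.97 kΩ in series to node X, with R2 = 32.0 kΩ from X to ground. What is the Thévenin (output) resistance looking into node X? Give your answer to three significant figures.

R_th ≈ 8.37 kΩ

R1' = 2.37 + 8.97 = 11.34 kΩ (source resistance + R1).
With V_CC suppressed (replaced by a short), R_th = R1' ‖ R2 = (11.34 × 32.0)/(11.34 + 32.0) = 8.373 kΩ.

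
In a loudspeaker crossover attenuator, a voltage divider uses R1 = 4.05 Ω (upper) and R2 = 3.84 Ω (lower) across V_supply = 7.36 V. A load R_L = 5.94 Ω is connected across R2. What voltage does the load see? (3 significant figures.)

First combine the lower leg with the load: R2 ‖ R_L = 2.332 Ω.
Then V_out = V_supply · R2'/(R1 + R2') = 7.36 × 2.332/6.382 = 2.690 V.

V_out ≈ 2.69 V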